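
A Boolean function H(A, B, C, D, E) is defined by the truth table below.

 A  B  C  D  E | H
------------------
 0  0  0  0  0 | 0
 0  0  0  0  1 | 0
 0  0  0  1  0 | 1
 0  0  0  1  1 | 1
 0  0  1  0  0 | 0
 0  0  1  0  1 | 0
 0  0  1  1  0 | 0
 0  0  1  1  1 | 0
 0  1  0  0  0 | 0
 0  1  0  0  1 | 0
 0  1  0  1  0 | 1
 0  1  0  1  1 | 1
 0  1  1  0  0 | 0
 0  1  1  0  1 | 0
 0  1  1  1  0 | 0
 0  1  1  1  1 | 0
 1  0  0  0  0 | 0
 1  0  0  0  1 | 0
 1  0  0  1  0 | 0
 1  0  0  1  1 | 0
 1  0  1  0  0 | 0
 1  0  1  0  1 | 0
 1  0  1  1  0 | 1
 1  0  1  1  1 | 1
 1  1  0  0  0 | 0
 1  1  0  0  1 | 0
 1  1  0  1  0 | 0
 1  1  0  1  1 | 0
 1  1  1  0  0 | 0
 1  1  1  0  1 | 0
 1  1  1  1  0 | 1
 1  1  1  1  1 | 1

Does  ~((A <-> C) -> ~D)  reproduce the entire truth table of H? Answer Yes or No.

Yes

Test each input against both H and the formula:
  A=0, B=0, C=0, D=0, E=0: formula gives 0, H = 0 ✓
  A=0, B=0, C=0, D=0, E=1: formula gives 0, H = 0 ✓
  A=0, B=0, C=0, D=1, E=0: formula gives 1, H = 1 ✓
  A=0, B=0, C=0, D=1, E=1: formula gives 1, H = 1 ✓
  …and likewise for the remaining 28 rows.
No disagreement on any input; they are logically equivalent.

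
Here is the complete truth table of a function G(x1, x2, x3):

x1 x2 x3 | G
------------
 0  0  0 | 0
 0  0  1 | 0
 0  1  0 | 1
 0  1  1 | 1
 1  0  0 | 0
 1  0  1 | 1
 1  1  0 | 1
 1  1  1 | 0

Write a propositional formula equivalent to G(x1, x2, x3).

The 1-rows are (0,1,0), (0,1,1), (1,0,1), (1,1,0). Each contributes one minterm — ¬x1·x2·¬x3; ¬x1·x2·x3; x1·¬x2·x3; x1·x2·¬x3 — and their disjunction is a sum-of-products form of G.

G(x1, x2, x3) = ((((~x1 & x2) & ~x3) | ((~x1 & x2) & x3)) | ((x1 & ~x2) & x3)) | ((x1 & x2) & ~x3)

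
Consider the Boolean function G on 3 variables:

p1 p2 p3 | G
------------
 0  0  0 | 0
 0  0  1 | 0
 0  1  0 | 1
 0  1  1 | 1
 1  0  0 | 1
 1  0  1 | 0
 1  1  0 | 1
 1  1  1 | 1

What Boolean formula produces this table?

There are just 3 zero rows: (0,0,0), (0,0,1), (1,0,1). Their minterms are ¬p1·¬p2·¬p3, ¬p1·¬p2·p3, p1·¬p2·p3; the OR of those covers precisely the 0-outputs, and negating it yields G.

G(p1, p2, p3) = ~((((~p1 & ~p2) & ~p3) | ((~p1 & ~p2) & p3)) | ((p1 & ~p2) & p3))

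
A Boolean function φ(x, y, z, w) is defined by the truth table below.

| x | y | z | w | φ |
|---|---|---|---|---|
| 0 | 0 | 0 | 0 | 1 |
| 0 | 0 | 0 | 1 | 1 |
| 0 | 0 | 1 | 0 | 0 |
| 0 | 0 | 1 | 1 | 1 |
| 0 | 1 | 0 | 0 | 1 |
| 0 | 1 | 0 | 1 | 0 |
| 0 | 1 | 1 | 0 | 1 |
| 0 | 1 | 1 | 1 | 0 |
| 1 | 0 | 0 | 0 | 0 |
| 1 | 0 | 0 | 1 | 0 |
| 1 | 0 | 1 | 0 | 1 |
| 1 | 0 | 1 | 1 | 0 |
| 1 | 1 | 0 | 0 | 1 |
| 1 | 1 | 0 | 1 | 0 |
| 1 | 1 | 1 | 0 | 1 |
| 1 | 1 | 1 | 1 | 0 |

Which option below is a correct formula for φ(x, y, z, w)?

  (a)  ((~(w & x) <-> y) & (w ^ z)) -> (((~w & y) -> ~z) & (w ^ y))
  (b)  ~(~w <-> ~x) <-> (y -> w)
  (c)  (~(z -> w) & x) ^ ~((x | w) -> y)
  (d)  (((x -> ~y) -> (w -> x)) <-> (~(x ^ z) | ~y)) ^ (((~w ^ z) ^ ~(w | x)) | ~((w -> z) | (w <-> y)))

(a) disagrees with φ on (0,0,1,0) (formula → 1, table → 0); rule it out.
(b) disagrees with φ on (0,0,0,0) (formula → 0, table → 1); rule it out.
(c) disagrees with φ on (0,0,0,0) (formula → 0, table → 1); rule it out.
(d) is the remaining candidate, and it agrees with φ on all 16 inputs.

d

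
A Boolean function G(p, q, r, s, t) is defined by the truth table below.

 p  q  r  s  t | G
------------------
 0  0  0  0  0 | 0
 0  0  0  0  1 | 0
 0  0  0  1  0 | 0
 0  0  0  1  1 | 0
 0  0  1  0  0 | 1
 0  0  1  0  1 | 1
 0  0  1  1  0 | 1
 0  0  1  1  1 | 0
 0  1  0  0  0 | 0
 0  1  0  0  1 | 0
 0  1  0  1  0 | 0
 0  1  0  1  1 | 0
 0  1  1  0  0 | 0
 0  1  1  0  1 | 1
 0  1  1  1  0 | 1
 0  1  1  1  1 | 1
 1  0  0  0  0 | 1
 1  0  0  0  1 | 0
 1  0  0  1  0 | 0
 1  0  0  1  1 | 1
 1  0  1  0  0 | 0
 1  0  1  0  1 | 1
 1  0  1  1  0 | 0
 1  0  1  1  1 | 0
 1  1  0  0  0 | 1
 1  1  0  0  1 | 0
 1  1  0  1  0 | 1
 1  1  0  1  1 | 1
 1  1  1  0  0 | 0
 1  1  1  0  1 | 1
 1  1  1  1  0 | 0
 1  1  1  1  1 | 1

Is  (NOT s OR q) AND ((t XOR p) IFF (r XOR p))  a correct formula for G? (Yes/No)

Evaluate (NOT s OR q) AND ((t XOR p) IFF (r XOR p)) on each row and compare to G:
  p=0, q=0, r=0, s=0, t=0: formula gives 1, but G = 0 ✗
A single disagreement suffices: at (0,0,0,0,0) they differ, so the formula does not compute G.

No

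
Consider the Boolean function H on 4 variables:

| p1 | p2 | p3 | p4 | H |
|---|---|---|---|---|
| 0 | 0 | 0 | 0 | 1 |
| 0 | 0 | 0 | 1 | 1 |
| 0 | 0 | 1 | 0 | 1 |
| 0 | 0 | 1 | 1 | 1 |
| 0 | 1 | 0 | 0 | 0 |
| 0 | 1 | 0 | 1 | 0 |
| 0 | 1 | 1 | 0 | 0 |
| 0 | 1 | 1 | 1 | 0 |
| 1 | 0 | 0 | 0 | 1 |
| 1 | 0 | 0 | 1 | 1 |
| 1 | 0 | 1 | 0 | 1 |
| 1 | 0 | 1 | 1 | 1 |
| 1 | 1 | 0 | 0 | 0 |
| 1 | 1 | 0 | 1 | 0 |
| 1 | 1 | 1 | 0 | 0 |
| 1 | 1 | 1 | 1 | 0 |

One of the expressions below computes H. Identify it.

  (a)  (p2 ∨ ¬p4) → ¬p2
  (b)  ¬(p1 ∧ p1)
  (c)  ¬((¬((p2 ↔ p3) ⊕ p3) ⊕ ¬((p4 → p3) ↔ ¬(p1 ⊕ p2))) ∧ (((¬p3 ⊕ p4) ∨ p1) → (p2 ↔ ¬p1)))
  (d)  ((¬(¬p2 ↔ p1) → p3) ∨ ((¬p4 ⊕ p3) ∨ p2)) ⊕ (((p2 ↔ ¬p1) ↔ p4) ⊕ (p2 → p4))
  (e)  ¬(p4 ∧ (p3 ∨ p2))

a

(b): at (0,1,0,0) it gives 1, but H = 0 — eliminated.
(c): at (0,0,0,1) it gives 0, but H = 1 — eliminated.
(d): at (0,0,1,1) it gives 0, but H = 1 — eliminated.
(e): at (0,0,1,1) it gives 0, but H = 1 — eliminated.
Only (a) survives; checking it on all 16 rows confirms it matches H.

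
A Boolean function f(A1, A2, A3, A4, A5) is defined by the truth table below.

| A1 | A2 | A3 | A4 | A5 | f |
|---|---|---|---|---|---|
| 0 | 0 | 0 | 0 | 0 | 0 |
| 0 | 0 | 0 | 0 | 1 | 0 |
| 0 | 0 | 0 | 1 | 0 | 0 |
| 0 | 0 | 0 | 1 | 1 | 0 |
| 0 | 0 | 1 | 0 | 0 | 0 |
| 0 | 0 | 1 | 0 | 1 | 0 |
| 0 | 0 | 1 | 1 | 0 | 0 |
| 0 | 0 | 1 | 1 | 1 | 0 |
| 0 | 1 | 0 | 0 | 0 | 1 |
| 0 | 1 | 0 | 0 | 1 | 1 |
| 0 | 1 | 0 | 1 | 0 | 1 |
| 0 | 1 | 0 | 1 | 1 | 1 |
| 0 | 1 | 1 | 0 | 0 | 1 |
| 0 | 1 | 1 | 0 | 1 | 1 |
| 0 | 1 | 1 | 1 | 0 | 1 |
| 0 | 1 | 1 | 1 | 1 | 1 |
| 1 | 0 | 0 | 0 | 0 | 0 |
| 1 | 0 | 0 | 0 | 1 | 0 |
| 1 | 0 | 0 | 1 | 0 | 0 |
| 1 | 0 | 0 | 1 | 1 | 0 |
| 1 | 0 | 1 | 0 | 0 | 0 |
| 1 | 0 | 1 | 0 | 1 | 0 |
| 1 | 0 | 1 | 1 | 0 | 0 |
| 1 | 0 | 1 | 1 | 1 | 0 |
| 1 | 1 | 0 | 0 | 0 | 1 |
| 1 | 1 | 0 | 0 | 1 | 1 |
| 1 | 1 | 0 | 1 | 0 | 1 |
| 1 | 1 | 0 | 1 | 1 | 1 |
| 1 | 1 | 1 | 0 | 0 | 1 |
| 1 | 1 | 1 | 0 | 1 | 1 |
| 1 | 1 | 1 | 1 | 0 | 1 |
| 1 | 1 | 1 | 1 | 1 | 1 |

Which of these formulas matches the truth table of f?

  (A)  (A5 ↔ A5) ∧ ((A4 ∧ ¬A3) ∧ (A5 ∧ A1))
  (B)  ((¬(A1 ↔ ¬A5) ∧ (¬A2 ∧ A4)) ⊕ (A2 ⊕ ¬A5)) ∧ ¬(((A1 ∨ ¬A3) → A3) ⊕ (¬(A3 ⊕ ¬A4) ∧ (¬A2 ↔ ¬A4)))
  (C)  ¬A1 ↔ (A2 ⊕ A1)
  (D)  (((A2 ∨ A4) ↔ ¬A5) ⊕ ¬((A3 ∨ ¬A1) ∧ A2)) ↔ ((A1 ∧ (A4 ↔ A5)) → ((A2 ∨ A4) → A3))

C

(A): at (0,1,0,0,0) it gives 0, but f = 1 — eliminated.
(B): at (0,0,0,0,0) it gives 1, but f = 0 — eliminated.
(D): at (0,0,0,0,0) it gives 1, but f = 0 — eliminated.
That leaves (C). Evaluating it on every row reproduces the table of f exactly.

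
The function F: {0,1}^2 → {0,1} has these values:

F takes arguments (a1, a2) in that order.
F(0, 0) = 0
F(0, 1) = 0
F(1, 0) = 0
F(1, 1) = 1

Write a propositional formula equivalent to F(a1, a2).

F(a1, a2) = a1 & a2

The output is 1 only when every input is 1 — the AND of all inputs.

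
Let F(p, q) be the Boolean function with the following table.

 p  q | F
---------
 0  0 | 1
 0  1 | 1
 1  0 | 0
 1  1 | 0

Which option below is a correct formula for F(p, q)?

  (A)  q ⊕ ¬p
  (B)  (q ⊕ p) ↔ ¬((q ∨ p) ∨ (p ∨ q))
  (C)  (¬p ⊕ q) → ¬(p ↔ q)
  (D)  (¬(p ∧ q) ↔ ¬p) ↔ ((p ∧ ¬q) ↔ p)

(A) disagrees with F on (0,1) (formula → 0, table → 1); rule it out.
(B) disagrees with F on (0,0) (formula → 0, table → 1); rule it out.
(C) disagrees with F on (0,0) (formula → 0, table → 1); rule it out.
Only (D) survives; checking it on all 4 rows confirms it matches F.

D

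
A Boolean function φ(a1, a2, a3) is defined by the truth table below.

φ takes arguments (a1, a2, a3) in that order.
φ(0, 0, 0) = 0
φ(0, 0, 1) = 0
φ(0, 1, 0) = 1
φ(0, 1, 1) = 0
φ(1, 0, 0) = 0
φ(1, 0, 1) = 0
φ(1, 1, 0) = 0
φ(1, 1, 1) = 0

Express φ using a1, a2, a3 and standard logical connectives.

Only row (0,1,0) gives 1. That row's minterm ¬a1·a2·¬a3 is φ directly.

φ(a1, a2, a3) = (a1' · a2) · a3'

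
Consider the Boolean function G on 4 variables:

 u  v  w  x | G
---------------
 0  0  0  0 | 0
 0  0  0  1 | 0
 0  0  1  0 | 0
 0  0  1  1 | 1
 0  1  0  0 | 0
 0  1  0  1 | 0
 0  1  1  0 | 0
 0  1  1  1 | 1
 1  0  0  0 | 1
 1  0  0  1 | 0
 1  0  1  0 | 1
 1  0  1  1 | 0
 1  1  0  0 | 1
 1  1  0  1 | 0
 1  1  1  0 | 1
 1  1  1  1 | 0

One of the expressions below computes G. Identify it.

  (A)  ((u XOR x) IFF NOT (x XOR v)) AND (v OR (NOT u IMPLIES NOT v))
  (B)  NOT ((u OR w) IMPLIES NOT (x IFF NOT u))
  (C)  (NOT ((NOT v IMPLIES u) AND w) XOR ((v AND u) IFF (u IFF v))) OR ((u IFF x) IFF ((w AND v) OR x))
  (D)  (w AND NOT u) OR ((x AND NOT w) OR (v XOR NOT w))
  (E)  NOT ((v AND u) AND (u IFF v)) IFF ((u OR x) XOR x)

(A) fails at (0,0,1,1): the formula yields 0, G is 1.
(C) fails at (0,0,0,0): the formula yields 1, G is 0.
(D) fails at (0,0,0,0): the formula yields 1, G is 0.
(E) fails at (0,0,1,1): the formula yields 0, G is 1.
That leaves (B). Evaluating it on every row reproduces the table of G exactly.

B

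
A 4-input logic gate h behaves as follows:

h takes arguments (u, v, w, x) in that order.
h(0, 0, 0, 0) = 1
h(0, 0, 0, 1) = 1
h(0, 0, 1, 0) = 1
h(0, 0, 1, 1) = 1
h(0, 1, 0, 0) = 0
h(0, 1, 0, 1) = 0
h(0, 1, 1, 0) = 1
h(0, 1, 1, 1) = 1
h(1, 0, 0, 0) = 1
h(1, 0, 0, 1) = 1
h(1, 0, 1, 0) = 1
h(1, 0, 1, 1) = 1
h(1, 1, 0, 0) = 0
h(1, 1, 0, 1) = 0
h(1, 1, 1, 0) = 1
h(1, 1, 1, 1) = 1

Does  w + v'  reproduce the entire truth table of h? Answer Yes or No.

Yes

Test each input against both h and the formula:
  u=0, v=0, w=0, x=0: formula gives 1, h = 1 ✓
  u=0, v=0, w=0, x=1: formula gives 1, h = 1 ✓
  u=0, v=0, w=1, x=0: formula gives 1, h = 1 ✓
  u=0, v=0, w=1, x=1: formula gives 1, h = 1 ✓
  … (the remaining 12 rows also agree.)
All 16 rows match — the expression computes h exactly.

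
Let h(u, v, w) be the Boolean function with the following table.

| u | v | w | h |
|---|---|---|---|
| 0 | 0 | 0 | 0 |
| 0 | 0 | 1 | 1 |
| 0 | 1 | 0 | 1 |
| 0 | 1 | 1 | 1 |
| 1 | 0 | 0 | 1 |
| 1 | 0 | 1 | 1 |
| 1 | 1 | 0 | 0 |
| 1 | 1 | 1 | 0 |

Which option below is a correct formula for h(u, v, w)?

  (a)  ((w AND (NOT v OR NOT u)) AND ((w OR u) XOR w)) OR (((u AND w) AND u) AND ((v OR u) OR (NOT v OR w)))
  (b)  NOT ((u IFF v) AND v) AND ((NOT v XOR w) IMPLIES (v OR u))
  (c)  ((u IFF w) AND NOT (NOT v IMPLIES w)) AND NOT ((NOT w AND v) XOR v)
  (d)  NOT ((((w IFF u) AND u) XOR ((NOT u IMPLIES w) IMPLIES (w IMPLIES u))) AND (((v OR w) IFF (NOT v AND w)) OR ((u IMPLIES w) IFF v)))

(a): at (0,0,1) it gives 0, but h = 1 — eliminated.
(c): at (0,0,0) it gives 1, but h = 0 — eliminated.
(d): at (0,1,0) it gives 0, but h = 1 — eliminated.
That leaves (b). Evaluating it on every row reproduces the table of h exactly.

b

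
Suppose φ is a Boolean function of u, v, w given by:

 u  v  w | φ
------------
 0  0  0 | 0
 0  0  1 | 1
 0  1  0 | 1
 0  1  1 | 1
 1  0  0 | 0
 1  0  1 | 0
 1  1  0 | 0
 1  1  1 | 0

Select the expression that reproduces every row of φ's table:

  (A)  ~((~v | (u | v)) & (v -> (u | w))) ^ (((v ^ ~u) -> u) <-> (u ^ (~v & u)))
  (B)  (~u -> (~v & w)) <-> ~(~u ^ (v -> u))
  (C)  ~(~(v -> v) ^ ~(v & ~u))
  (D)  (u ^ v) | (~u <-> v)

(A) disagrees with φ on (0,0,0) (formula → 1, table → 0); rule it out.
(C) disagrees with φ on (0,0,1) (formula → 0, table → 1); rule it out.
(D) disagrees with φ on (0,0,1) (formula → 0, table → 1); rule it out.
(B) is the remaining candidate, and it agrees with φ on all 8 inputs.

B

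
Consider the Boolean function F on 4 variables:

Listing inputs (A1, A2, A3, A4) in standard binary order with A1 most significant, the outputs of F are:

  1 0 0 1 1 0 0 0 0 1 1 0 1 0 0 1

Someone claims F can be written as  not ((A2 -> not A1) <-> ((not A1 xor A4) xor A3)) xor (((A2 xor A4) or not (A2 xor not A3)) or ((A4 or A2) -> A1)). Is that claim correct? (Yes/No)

Check the formula against F row by row:
  A1=0, A2=0, A3=0, A4=0: formula gives 1, F = 1 ✓
  A1=0, A2=0, A3=0, A4=1: formula gives 0, F = 0 ✓
  A1=0, A2=0, A3=1, A4=0: formula gives 0, F = 0 ✓
  A1=0, A2=0, A3=1, A4=1: formula gives 1, F = 1 ✓
  …and likewise for the remaining 12 rows.
Every row agrees, so the formula is equivalent.

Yes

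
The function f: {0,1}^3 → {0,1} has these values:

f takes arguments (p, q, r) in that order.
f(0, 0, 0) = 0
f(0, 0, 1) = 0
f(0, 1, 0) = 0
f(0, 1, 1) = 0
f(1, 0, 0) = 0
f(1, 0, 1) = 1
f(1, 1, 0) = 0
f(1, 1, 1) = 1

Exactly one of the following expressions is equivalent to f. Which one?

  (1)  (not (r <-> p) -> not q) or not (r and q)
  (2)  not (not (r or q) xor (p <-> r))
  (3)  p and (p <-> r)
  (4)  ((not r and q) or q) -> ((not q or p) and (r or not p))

(1) fails at (0,0,0): the formula yields 1, f is 0.
(2) fails at (0,0,0): the formula yields 1, f is 0.
(4) fails at (0,0,0): the formula yields 1, f is 0.
That leaves (3). Evaluating it on every row reproduces the table of f exactly.

3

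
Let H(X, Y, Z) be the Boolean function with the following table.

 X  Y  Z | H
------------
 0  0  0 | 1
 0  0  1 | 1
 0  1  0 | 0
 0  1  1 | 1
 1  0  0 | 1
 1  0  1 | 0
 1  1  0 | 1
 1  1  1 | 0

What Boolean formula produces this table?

H(X, Y, Z) = ~((((~X & Y) & ~Z) | ((X & ~Y) & Z)) | ((X & Y) & Z))

The 0-rows are (0,1,0), (1,0,1), (1,1,1). Take each as a conjunction (¬X·Y·¬Z, X·¬Y·Z, X·Y·Z), form their disjunction, and complement — that gives a formula that is 1 everywhere H is.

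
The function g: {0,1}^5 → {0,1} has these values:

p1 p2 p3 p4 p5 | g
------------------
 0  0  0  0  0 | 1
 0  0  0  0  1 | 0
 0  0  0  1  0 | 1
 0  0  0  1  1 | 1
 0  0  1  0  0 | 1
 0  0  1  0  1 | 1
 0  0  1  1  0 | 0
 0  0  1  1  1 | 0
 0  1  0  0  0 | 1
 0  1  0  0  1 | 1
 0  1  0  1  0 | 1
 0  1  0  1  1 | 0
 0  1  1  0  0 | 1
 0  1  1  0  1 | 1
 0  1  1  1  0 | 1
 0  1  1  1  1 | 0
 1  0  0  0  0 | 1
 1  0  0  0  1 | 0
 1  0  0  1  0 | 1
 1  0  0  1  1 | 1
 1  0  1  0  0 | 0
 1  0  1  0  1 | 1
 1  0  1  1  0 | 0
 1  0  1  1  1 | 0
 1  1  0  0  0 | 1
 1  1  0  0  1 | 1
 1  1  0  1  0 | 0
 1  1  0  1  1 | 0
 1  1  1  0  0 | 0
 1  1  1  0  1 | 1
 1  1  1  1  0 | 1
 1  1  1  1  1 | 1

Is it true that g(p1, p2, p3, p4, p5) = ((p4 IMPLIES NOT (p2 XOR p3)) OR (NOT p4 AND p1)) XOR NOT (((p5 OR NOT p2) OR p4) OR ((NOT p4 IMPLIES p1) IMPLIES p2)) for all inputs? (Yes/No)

No

Check the formula against g row by row:
  p1=0, p2=0, p3=0, p4=0, p5=0: formula gives 1, g = 1 ✓
  p1=0, p2=0, p3=0, p4=0, p5=1: formula gives 1, but g = 0 ✗
Since they disagree at (0,0,0,0,1), the expression is not a correct formula for g.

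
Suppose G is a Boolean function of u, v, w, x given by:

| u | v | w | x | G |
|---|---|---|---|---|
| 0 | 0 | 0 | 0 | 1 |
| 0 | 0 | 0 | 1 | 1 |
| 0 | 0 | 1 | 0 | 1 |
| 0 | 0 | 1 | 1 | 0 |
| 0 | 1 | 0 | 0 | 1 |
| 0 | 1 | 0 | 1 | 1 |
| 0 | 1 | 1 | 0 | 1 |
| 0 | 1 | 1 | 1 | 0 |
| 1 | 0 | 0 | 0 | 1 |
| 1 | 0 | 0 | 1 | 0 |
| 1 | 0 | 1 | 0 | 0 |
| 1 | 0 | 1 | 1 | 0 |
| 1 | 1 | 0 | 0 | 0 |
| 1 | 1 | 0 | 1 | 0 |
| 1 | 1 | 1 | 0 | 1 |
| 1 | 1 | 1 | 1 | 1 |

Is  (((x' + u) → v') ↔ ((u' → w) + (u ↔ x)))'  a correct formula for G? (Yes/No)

No

Test each input against both G and the formula:
  u=0, v=0, w=0, x=0: formula gives 0, but G = 1 ✗
Since they disagree at (0,0,0,0), the expression is not a correct formula for G.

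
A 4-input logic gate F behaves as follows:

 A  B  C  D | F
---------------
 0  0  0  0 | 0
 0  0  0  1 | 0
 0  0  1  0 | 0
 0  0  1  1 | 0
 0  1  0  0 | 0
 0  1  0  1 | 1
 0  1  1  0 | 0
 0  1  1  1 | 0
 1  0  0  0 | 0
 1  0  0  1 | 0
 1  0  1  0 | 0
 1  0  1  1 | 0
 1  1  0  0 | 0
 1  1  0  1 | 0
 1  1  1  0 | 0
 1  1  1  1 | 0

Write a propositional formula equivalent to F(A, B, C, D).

F is 1 on exactly one input, (0,1,0,1), whose minterm is ¬A·B·¬C·D. So F is just that conjunction.

F(A, B, C, D) = ((~A & B) & ~C) & D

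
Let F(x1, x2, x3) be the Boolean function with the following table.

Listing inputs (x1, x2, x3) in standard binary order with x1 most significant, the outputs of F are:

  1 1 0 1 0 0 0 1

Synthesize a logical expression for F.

F=1 on 4 inputs: (0,0,0), (0,0,1), (0,1,1), (1,1,1). Reading each as a conjunction of literals (¬x1·¬x2·¬x3, ¬x1·¬x2·x3, ¬x1·x2·x3, x1·x2·x3) and taking the OR gives the canonical DNF.

F(x1, x2, x3) = ((((NOT x1 AND NOT x2) AND NOT x3) OR ((NOT x1 AND NOT x2) AND x3)) OR ((NOT x1 AND x2) AND x3)) OR ((x1 AND x2) AND x3)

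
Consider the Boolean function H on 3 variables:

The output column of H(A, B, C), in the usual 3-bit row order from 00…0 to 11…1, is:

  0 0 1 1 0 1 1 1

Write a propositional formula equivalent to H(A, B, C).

H(A, B, C) = ¬((((¬A ∧ ¬B) ∧ ¬C) ∨ ((¬A ∧ ¬B) ∧ C)) ∨ ((A ∧ ¬B) ∧ ¬C))

The 0-rows are (0,0,0), (0,0,1), (1,0,0). Take each as a conjunction (¬A·¬B·¬C, ¬A·¬B·C, A·¬B·¬C), form their disjunction, and complement — that gives a formula that is 1 everywhere H is.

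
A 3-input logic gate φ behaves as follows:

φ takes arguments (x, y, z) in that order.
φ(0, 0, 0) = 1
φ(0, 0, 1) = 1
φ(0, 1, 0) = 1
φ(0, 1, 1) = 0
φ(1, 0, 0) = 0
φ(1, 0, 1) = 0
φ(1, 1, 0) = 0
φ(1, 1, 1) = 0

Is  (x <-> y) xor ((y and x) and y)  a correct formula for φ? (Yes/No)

No

Check the formula against φ row by row:
  x=0, y=0, z=0: formula gives 1, φ = 1 ✓
  x=0, y=0, z=1: formula gives 1, φ = 1 ✓
  x=0, y=1, z=0: formula gives 0, but φ = 1 ✗
Since they disagree at (0,1,0), the expression is not a correct formula for φ.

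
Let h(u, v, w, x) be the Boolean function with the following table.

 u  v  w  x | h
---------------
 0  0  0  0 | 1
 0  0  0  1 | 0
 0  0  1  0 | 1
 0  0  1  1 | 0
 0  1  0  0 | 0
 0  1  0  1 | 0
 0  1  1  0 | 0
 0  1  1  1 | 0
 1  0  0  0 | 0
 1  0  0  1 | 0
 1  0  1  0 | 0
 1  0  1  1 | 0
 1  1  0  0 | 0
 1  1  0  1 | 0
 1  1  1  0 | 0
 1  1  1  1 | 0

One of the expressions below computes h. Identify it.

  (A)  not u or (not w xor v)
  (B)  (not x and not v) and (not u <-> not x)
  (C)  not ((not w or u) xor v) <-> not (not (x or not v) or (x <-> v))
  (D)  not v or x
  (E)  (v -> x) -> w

B

(A) fails at (0,0,0,1): the formula yields 1, h is 0.
(C) fails at (0,0,1,0): the formula yields 0, h is 1.
(D) fails at (0,0,0,1): the formula yields 1, h is 0.
(E) fails at (0,0,0,0): the formula yields 0, h is 1.
Only (B) survives; checking it on all 16 rows confirms it matches h.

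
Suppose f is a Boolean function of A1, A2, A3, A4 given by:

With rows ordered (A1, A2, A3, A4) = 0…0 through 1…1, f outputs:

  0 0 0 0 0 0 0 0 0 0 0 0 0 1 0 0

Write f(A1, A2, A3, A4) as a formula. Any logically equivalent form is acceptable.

Only row (1,1,0,1) gives 1. That row's minterm A1·A2·¬A3·A4 is f directly.

f(A1, A2, A3, A4) = ((A1 & A2) & ~A3) & A4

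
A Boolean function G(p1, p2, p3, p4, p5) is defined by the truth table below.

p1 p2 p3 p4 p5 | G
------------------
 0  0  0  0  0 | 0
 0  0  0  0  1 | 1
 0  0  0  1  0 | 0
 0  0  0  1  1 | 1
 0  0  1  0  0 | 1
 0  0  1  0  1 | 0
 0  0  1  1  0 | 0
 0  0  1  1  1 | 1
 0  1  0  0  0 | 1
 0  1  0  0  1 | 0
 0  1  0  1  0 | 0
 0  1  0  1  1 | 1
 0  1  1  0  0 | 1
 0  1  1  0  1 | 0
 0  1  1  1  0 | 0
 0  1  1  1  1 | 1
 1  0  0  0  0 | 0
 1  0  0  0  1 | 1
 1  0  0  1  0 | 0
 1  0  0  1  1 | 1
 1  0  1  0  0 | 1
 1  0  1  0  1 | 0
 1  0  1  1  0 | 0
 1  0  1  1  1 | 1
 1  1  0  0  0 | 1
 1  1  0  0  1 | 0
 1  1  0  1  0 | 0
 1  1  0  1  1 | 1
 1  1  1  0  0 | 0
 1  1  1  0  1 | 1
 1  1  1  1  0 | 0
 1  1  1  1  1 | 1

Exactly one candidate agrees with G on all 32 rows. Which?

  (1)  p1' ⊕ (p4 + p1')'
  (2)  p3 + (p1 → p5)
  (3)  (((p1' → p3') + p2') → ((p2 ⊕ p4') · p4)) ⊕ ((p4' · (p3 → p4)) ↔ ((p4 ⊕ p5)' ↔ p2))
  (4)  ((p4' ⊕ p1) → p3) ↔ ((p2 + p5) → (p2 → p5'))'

3

(1) disagrees with G on (0,0,0,0,0) (formula → 1, table → 0); rule it out.
(2) disagrees with G on (0,0,0,0,0) (formula → 1, table → 0); rule it out.
(4) disagrees with G on (0,0,0,0,0) (formula → 1, table → 0); rule it out.
(3) is the remaining candidate, and it agrees with G on all 32 inputs.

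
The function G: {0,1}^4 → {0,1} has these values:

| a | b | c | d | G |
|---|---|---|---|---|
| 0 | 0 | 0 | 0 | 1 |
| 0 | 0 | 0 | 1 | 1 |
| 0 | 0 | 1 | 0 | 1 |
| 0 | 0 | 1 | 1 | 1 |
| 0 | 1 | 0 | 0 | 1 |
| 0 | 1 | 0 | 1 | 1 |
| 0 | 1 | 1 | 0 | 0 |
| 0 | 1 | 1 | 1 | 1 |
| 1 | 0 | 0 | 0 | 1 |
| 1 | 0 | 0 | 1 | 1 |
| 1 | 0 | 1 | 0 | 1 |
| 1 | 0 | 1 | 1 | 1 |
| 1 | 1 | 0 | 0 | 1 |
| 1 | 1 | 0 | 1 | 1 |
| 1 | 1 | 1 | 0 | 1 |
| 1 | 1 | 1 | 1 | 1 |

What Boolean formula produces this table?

Only row (0,1,1,0) gives 0. So G is 1 everywhere except there — the complement of the minterm ¬a·b·c·¬d.

G(a, b, c, d) = ~(((~a & b) & c) & ~d)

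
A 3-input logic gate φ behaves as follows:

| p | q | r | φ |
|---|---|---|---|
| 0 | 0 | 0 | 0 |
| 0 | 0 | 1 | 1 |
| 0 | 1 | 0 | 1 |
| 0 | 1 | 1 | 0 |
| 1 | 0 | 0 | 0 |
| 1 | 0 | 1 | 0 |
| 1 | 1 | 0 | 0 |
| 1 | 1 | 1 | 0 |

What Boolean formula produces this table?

φ=1 on 2 inputs: (0,0,1), (0,1,0). Reading each as a conjunction of literals (¬p·¬q·r, ¬p·q·¬r) and taking the OR gives the canonical DNF.

φ(p, q, r) = ((¬p ∧ ¬q) ∧ r) ∨ ((¬p ∧ q) ∧ ¬r)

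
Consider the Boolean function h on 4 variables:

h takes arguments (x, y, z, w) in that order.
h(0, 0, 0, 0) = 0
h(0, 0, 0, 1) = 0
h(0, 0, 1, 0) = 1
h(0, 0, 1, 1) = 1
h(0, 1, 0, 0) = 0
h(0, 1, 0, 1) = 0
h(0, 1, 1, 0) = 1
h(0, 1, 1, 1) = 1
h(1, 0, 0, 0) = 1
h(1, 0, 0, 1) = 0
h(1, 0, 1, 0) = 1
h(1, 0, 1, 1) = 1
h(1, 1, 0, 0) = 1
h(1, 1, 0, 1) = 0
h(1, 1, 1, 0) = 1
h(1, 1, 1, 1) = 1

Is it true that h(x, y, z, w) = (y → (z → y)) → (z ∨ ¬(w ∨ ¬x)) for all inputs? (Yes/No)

Yes

Check the formula against h row by row:
  x=0, y=0, z=0, w=0: formula gives 0, h = 0 ✓
  x=0, y=0, z=0, w=1: formula gives 0, h = 0 ✓
  x=0, y=0, z=1, w=0: formula gives 1, h = 1 ✓
  x=0, y=0, z=1, w=1: formula gives 1, h = 1 ✓
  … (the remaining 12 rows also agree.)
No disagreement on any input; they are logically equivalent.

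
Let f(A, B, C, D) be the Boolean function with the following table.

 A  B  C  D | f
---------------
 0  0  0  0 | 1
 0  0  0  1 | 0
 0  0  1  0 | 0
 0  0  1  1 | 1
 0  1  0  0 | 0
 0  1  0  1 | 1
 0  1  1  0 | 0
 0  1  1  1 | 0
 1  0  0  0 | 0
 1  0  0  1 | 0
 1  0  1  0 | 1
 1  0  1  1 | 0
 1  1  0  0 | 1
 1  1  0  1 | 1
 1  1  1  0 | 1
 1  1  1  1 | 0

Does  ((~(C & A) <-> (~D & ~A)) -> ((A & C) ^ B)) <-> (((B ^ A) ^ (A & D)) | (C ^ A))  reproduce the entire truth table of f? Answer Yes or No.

No

Evaluate ((~(C & A) <-> (~D & ~A)) -> ((A & C) ^ B)) <-> (((B ^ A) ^ (A & D)) | (C ^ A)) on each row and compare to f:
  A=0, B=0, C=0, D=0: formula gives 1, f = 1 ✓
  A=0, B=0, C=0, D=1: formula gives 0, f = 0 ✓
  A=0, B=0, C=1, D=0: formula gives 0, f = 0 ✓
  A=0, B=0, C=1, D=1: formula gives 1, f = 1 ✓
  A=0, B=1, C=0, D=0: formula gives 1, but f = 0 ✗
A single disagreement suffices: at (0,1,0,0) they differ, so the formula does not compute f.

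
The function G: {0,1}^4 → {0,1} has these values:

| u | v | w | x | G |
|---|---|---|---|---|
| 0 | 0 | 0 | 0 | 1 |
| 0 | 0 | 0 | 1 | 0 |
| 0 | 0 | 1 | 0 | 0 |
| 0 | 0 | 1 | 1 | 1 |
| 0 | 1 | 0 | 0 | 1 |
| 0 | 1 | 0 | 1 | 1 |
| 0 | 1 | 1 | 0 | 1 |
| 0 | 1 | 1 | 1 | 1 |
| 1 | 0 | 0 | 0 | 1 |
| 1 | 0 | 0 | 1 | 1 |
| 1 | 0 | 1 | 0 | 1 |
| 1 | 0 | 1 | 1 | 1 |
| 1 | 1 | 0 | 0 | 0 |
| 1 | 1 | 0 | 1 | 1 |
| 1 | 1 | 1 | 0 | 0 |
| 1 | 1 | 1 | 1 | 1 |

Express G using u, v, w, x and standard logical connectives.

G(u, v, w, x) = ((((((u' · v') · w') · x) + (((u' · v') · w) · x')) + (((u · v) · w') · x')) + (((u · v) · w) · x'))'

The 0-rows are (0,0,0,1), (0,0,1,0), (1,1,0,0), (1,1,1,0). Take each as a conjunction (¬u·¬v·¬w·x, ¬u·¬v·w·¬x, u·v·¬w·¬x, u·v·w·¬x), form their disjunction, and complement — that gives a formula that is 1 everywhere G is.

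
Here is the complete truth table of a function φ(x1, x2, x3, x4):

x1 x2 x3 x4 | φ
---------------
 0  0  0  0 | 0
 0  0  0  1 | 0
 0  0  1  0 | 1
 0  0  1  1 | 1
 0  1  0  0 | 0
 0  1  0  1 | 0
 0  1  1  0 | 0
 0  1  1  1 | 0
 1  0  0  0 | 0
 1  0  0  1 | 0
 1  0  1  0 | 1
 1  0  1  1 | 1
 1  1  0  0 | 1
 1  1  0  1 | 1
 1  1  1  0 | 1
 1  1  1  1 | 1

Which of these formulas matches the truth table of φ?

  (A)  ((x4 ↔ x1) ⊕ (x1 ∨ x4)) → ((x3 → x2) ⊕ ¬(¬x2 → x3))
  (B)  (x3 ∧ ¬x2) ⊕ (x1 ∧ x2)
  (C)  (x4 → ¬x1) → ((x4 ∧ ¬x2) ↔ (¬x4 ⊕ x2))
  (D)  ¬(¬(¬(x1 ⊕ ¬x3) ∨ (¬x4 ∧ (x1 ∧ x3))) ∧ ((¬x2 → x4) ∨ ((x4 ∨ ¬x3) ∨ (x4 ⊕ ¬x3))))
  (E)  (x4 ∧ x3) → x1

B

(A) disagrees with φ on (0,0,1,0) (formula → 0, table → 1); rule it out.
(C) disagrees with φ on (0,0,1,0) (formula → 0, table → 1); rule it out.
(D) disagrees with φ on (0,1,1,0) (formula → 1, table → 0); rule it out.
(E) disagrees with φ on (0,0,0,0) (formula → 1, table → 0); rule it out.
That leaves (B). Evaluating it on every row reproduces the table of φ exactly.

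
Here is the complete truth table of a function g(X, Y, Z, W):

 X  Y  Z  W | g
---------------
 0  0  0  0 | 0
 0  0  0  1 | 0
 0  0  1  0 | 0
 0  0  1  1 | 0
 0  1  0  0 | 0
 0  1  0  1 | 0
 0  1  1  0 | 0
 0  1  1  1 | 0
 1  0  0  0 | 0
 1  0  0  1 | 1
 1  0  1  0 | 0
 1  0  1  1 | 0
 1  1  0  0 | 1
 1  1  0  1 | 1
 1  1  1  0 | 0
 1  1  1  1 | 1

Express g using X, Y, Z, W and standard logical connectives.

g(X, Y, Z, W) = (((((X ∧ ¬Y) ∧ ¬Z) ∧ W) ∨ (((X ∧ Y) ∧ ¬Z) ∧ ¬W)) ∨ (((X ∧ Y) ∧ ¬Z) ∧ W)) ∨ (((X ∧ Y) ∧ Z) ∧ W)

The 1-rows are (1,0,0,1), (1,1,0,0), (1,1,0,1), (1,1,1,1). Each contributes one minterm — X·¬Y·¬Z·W; X·Y·¬Z·¬W; X·Y·¬Z·W; X·Y·Z·W — and their disjunction is a sum-of-products form of g.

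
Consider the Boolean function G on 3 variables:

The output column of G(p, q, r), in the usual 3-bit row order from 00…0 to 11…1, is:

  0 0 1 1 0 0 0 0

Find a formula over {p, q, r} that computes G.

G(p, q, r) = ((~p & q) & ~r) | ((~p & q) & r)

The 1-rows are (0,1,0), (0,1,1). Each contributes one minterm — ¬p·q·¬r; ¬p·q·r — and their disjunction is a sum-of-products form of G.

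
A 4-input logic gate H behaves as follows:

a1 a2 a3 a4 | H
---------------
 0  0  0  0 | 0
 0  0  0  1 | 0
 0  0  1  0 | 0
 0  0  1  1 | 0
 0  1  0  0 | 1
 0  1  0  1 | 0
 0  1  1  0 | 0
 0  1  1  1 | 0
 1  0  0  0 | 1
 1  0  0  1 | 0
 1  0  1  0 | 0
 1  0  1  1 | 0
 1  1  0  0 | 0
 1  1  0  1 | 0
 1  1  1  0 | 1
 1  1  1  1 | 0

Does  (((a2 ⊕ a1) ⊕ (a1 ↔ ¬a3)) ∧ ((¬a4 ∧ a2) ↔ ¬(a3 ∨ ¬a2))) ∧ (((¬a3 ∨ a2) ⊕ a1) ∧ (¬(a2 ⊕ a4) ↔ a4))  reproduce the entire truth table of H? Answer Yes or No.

No

Evaluate (((a2 ⊕ a1) ⊕ (a1 ↔ ¬a3)) ∧ ((¬a4 ∧ a2) ↔ ¬(a3 ∨ ¬a2))) ∧ (((¬a3 ∨ a2) ⊕ a1) ∧ (¬(a2 ⊕ a4) ↔ a4)) on each row and compare to H:
  a1=0, a2=0, a3=0, a4=0: formula gives 0, H = 0 ✓
  a1=0, a2=0, a3=0, a4=1: formula gives 0, H = 0 ✓
  a1=0, a2=0, a3=1, a4=0: formula gives 0, H = 0 ✓
  a1=0, a2=0, a3=1, a4=1: formula gives 0, H = 0 ✓
  …
  a1=1, a2=0, a3=0, a4=0: formula gives 0, but H = 1 ✗
A single disagreement suffices: at (1,0,0,0) they differ, so the formula does not compute H.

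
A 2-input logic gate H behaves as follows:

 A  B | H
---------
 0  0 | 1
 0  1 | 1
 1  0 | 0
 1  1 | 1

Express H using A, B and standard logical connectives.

H(A, B) = not (A and not B)

Only row (1,0) gives 0. So H is 1 everywhere except there — the complement of the minterm A·¬B.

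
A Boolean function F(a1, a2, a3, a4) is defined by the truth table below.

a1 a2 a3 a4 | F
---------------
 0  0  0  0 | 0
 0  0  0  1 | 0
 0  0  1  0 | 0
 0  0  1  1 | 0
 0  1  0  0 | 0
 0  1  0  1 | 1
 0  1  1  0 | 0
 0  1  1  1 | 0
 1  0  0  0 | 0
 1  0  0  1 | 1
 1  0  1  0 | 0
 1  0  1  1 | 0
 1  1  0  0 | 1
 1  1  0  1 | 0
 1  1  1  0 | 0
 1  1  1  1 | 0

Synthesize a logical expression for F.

F(a1, a2, a3, a4) = ((((¬a1 ∧ a2) ∧ ¬a3) ∧ a4) ∨ (((a1 ∧ ¬a2) ∧ ¬a3) ∧ a4)) ∨ (((a1 ∧ a2) ∧ ¬a3) ∧ ¬a4)

The 1-rows are (0,1,0,1), (1,0,0,1), (1,1,0,0). Each contributes one minterm — ¬a1·a2·¬a3·a4; a1·¬a2·¬a3·a4; a1·a2·¬a3·¬a4 — and their disjunction is a sum-of-products form of F.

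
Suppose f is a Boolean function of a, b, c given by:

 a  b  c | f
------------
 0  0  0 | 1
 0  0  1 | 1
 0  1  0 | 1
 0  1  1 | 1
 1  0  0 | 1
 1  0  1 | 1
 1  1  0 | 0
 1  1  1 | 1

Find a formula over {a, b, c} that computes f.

f(a, b, c) = ~((a & b) & ~c)

Only row (1,1,0) gives 0. So f is 1 everywhere except there — the complement of the minterm a·b·¬c.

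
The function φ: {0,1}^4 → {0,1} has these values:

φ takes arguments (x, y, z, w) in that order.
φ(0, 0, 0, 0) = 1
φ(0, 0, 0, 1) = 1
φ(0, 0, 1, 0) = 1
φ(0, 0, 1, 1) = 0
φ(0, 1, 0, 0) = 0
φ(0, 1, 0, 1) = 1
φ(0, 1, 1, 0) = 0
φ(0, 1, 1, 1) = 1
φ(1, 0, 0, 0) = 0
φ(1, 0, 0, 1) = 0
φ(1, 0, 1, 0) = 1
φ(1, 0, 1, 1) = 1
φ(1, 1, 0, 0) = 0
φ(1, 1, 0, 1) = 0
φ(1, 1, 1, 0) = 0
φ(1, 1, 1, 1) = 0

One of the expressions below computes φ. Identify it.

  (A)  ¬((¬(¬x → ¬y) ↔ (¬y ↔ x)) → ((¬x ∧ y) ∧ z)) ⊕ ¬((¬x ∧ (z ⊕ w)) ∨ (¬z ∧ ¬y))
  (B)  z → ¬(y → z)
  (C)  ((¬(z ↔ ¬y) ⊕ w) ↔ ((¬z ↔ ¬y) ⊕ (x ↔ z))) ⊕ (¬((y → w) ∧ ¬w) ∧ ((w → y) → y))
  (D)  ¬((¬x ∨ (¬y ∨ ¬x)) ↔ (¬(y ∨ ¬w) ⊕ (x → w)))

(B): at (0,0,1,0) it gives 0, but φ = 1 — eliminated.
(C): at (0,0,0,0) it gives 0, but φ = 1 — eliminated.
(D): at (0,0,0,0) it gives 0, but φ = 1 — eliminated.
That leaves (A). Evaluating it on every row reproduces the table of φ exactly.

A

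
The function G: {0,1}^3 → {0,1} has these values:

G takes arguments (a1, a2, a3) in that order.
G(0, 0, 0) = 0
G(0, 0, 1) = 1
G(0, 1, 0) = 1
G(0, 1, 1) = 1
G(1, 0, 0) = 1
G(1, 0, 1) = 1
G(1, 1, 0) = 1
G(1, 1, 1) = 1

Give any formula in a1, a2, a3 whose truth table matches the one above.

G is 0 on exactly one input, (0,0,0), whose minterm is ¬a1·¬a2·¬a3. So G is the negation of that single conjunction.

G(a1, a2, a3) = ¬((¬a1 ∧ ¬a2) ∧ ¬a3)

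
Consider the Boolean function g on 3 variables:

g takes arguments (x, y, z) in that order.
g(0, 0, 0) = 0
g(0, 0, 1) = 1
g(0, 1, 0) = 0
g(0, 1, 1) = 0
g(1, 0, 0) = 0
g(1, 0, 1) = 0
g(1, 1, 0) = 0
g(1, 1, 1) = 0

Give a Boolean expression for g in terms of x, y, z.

g is 1 on exactly one input, (0,0,1), whose minterm is ¬x·¬y·z. So g is just that conjunction.

g(x, y, z) = (¬x ∧ ¬y) ∧ z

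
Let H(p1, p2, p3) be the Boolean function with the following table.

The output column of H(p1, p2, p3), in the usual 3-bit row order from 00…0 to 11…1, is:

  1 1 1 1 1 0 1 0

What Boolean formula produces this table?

The 0-rows are (1,0,1), (1,1,1). Take each as a conjunction (p1·¬p2·p3, p1·p2·p3), form their disjunction, and complement — that gives a formula that is 1 everywhere H is.

H(p1, p2, p3) = NOT (((p1 AND NOT p2) AND p3) OR ((p1 AND p2) AND p3))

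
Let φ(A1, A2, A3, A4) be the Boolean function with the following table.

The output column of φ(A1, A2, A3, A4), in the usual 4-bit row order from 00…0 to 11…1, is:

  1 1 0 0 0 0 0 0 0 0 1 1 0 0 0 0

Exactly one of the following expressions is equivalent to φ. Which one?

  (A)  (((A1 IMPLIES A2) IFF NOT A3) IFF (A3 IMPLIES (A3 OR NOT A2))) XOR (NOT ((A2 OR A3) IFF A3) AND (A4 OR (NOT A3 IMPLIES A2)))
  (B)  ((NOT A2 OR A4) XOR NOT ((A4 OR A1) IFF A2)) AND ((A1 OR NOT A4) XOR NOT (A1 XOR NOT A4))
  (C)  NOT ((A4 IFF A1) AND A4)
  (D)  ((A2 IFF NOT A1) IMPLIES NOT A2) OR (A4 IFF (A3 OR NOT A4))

A

(B) disagrees with φ on (0,0,0,1) (formula → 0, table → 1); rule it out.
(C) disagrees with φ on (0,0,1,0) (formula → 1, table → 0); rule it out.
(D) disagrees with φ on (0,0,1,0) (formula → 1, table → 0); rule it out.
Only (A) survives; checking it on all 16 rows confirms it matches φ.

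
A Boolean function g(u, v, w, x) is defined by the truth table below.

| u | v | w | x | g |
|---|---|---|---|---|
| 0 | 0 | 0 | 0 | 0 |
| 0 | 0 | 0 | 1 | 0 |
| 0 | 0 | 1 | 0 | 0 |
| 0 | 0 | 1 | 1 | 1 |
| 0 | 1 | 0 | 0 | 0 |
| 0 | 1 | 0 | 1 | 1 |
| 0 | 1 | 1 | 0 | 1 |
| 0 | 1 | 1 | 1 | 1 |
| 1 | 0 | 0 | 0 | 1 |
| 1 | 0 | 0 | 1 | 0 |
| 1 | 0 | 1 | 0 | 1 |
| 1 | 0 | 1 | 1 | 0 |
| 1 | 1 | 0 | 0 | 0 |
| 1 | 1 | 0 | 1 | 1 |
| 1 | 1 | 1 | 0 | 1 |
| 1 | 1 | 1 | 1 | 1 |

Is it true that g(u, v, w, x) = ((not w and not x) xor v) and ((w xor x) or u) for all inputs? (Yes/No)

Test each input against both g and the formula:
  u=0, v=0, w=0, x=0: formula gives 0, g = 0 ✓
  u=0, v=0, w=0, x=1: formula gives 0, g = 0 ✓
  u=0, v=0, w=1, x=0: formula gives 0, g = 0 ✓
  u=0, v=0, w=1, x=1: formula gives 0, but g = 1 ✗
Row (0,0,1,1) is a counterexample, so the formula is not equivalent to g.

No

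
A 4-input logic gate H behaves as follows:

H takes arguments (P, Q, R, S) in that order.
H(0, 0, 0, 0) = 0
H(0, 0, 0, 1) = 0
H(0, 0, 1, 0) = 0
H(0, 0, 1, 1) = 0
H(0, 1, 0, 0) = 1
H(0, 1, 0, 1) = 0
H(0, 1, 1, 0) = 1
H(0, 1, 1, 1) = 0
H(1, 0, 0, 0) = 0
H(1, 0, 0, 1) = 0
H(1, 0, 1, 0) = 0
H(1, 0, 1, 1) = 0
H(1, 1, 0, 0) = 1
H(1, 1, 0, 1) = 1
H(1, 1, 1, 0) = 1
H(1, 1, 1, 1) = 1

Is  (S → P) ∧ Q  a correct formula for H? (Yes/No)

Evaluate (S → P) ∧ Q on each row and compare to H:
  P=0, Q=0, R=0, S=0: formula gives 0, H = 0 ✓
  P=0, Q=0, R=0, S=1: formula gives 0, H = 0 ✓
  P=0, Q=0, R=1, S=0: formula gives 0, H = 0 ✓
  P=0, Q=0, R=1, S=1: formula gives 0, H = 0 ✓
  … (the remaining 12 rows also agree.)
Every row agrees, so the formula is equivalent.

Yes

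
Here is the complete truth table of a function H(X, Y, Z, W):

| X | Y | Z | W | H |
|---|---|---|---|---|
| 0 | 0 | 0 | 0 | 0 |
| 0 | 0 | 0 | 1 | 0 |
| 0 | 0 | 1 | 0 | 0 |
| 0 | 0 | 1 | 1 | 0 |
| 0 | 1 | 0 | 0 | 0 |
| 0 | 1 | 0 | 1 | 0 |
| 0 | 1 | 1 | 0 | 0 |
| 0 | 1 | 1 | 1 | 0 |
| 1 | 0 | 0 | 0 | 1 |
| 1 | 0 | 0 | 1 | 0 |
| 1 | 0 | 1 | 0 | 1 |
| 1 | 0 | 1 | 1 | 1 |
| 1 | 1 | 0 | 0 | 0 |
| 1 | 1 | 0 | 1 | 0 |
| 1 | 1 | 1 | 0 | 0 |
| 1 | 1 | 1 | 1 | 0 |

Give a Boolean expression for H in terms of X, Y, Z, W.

H(X, Y, Z, W) = ((((X and not Y) and not Z) and not W) or (((X and not Y) and Z) and not W)) or (((X and not Y) and Z) and W)

Collect the rows where H=1 — (1,0,0,0), (1,0,1,0), (1,0,1,1) — and write one minterm per row: X·¬Y·¬Z·¬W, X·¬Y·Z·¬W, X·¬Y·Z·W. Their union (logical OR) reproduces the table exactly.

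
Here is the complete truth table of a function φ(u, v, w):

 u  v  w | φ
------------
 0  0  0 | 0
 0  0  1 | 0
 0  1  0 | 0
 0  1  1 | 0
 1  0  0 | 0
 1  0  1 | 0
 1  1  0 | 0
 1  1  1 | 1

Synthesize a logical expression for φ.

φ(u, v, w) = (u and v) and w

Only row (1,1,1) gives 1. That row's minterm u·v·w is φ directly.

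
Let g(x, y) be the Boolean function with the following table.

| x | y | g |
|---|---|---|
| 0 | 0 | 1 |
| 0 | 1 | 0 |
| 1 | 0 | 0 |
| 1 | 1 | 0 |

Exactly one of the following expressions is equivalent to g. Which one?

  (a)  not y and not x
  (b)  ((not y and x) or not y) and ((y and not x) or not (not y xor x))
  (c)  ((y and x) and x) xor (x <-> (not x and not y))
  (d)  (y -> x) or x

(b) fails at (0,0): the formula yields 0, g is 1.
(c) fails at (0,0): the formula yields 0, g is 1.
(d) fails at (1,0): the formula yields 1, g is 0.
Only (a) survives; checking it on all 4 rows confirms it matches g.

a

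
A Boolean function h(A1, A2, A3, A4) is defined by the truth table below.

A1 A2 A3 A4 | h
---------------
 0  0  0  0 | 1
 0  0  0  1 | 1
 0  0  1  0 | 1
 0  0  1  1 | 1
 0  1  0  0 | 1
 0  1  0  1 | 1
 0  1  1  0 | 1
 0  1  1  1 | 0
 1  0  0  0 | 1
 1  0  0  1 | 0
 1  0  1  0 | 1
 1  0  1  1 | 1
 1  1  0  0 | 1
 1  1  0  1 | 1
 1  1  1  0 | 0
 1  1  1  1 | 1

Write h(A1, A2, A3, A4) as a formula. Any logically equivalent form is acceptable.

h(A1, A2, A3, A4) = ¬(((((¬A1 ∧ A2) ∧ A3) ∧ A4) ∨ (((A1 ∧ ¬A2) ∧ ¬A3) ∧ A4)) ∨ (((A1 ∧ A2) ∧ A3) ∧ ¬A4))

The 0-rows are (0,1,1,1), (1,0,0,1), (1,1,1,0). Take each as a conjunction (¬A1·A2·A3·A4, A1·¬A2·¬A3·A4, A1·A2·A3·¬A4), form their disjunction, and complement — that gives a formula that is 1 everywhere h is.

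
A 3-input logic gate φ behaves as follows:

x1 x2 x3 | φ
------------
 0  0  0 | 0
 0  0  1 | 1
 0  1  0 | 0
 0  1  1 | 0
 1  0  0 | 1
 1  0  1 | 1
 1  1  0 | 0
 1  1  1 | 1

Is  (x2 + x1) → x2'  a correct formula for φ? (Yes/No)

Evaluate (x2 + x1) → x2' on each row and compare to φ:
  x1=0, x2=0, x3=0: formula gives 1, but φ = 0 ✗
Since they disagree at (0,0,0), the expression is not a correct formula for φ.

No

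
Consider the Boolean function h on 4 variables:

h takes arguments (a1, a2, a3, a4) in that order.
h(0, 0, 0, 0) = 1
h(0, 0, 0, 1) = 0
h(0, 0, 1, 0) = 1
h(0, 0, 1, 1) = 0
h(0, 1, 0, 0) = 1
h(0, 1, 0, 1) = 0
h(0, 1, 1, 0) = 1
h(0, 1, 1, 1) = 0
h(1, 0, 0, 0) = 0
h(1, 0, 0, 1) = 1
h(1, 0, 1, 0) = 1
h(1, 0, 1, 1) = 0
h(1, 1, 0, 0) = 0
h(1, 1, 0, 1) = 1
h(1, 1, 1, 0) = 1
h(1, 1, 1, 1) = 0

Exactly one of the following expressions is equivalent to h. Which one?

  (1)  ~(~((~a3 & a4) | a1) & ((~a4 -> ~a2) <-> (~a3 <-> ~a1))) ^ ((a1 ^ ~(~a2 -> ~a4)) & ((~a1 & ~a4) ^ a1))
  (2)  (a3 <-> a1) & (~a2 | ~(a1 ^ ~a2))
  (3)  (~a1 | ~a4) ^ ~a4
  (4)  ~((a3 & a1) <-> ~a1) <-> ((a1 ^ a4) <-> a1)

4

(1) disagrees with h on (0,0,0,0) (formula → 0, table → 1); rule it out.
(2) disagrees with h on (0,0,0,1) (formula → 1, table → 0); rule it out.
(3) disagrees with h on (0,0,0,0) (formula → 0, table → 1); rule it out.
(4) is the remaining candidate, and it agrees with h on all 16 inputs.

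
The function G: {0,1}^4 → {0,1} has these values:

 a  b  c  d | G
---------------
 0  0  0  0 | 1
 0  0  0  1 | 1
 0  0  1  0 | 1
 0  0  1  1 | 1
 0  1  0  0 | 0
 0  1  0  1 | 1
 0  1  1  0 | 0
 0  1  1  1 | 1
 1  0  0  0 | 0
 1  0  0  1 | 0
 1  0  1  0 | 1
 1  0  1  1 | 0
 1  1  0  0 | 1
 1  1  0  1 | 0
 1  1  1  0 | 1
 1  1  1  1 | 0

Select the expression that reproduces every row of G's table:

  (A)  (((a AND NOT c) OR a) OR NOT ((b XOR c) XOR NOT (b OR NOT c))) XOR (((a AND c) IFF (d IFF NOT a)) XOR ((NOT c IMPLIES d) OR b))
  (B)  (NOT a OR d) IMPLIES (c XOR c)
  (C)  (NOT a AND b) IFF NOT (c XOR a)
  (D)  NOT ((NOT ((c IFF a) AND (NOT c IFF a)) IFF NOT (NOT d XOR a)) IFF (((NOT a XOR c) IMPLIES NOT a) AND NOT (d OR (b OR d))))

(A): at (0,0,0,0) it gives 0, but G = 1 — eliminated.
(B): at (0,0,0,0) it gives 0, but G = 1 — eliminated.
(C): at (0,0,0,0) it gives 0, but G = 1 — eliminated.
(D) is the remaining candidate, and it agrees with G on all 16 inputs.

D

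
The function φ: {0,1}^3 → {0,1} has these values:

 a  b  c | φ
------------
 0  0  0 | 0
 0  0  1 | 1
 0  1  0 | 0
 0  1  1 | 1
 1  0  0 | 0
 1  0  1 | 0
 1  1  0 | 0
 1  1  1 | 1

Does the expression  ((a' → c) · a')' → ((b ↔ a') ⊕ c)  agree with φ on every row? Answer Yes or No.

Test each input against both φ and the formula:
  a=0, b=0, c=0: formula gives 0, φ = 0 ✓
  a=0, b=0, c=1: formula gives 1, φ = 1 ✓
  a=0, b=1, c=0: formula gives 1, but φ = 0 ✗
Row (0,1,0) is a counterexample, so the formula is not equivalent to φ.

No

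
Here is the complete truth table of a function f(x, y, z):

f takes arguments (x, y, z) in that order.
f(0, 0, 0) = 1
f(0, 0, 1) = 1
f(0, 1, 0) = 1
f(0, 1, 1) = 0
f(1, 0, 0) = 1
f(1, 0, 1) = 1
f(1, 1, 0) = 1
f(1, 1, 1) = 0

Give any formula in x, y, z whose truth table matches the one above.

f(x, y, z) = ~(((~x & y) & z) | ((x & y) & z))

f is 0 on only 2 rows — (0,1,1), (1,1,1). Writing each as a minterm (¬x·y·z, x·y·z) and OR-ing them characterizes exactly where f=0, so f is the negation of that disjunction.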